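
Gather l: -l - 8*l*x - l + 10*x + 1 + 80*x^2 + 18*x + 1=l*(-8*x - 2) + 80*x^2 + 28*x + 2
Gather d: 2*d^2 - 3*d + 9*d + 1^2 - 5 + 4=2*d^2 + 6*d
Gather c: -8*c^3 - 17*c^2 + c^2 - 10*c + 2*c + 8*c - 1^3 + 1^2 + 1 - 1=-8*c^3 - 16*c^2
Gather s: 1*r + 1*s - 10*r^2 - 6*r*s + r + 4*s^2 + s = -10*r^2 + 2*r + 4*s^2 + s*(2 - 6*r)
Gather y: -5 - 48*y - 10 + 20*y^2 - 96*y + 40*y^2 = 60*y^2 - 144*y - 15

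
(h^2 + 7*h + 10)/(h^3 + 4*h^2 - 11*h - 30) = 1/(h - 3)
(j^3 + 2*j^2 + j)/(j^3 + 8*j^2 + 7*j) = (j + 1)/(j + 7)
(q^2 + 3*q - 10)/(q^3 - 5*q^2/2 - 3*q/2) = 2*(-q^2 - 3*q + 10)/(q*(-2*q^2 + 5*q + 3))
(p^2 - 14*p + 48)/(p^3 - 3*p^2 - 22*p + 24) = (p - 8)/(p^2 + 3*p - 4)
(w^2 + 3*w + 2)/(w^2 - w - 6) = (w + 1)/(w - 3)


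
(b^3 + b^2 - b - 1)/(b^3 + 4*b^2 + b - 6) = (b^2 + 2*b + 1)/(b^2 + 5*b + 6)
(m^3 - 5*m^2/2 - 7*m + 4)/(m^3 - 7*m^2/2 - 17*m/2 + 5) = (m - 4)/(m - 5)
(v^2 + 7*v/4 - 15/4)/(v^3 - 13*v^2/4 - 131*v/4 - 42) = (4*v - 5)/(4*v^2 - 25*v - 56)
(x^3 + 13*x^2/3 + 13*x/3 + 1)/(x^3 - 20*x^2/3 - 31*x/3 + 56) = (3*x^2 + 4*x + 1)/(3*x^2 - 29*x + 56)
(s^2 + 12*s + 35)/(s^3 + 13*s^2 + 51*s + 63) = (s + 5)/(s^2 + 6*s + 9)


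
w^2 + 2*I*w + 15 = (w - 3*I)*(w + 5*I)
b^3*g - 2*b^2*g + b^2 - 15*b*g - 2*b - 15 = (b - 5)*(b + 3)*(b*g + 1)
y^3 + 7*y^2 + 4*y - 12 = (y - 1)*(y + 2)*(y + 6)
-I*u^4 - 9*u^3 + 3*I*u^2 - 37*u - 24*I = (u - 8*I)*(u - 3*I)*(u + I)*(-I*u + 1)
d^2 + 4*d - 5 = (d - 1)*(d + 5)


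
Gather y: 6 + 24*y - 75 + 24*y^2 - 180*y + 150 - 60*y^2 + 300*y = -36*y^2 + 144*y + 81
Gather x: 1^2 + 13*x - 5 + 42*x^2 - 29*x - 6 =42*x^2 - 16*x - 10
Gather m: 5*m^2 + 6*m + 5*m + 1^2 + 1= 5*m^2 + 11*m + 2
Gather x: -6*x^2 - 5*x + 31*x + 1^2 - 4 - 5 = -6*x^2 + 26*x - 8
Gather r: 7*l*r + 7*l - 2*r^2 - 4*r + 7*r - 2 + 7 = 7*l - 2*r^2 + r*(7*l + 3) + 5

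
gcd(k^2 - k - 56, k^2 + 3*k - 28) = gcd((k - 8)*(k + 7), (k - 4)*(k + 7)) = k + 7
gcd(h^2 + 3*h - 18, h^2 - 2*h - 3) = h - 3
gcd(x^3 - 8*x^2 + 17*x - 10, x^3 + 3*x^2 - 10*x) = x - 2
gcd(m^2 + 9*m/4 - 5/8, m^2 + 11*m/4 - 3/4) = m - 1/4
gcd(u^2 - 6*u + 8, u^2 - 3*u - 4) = u - 4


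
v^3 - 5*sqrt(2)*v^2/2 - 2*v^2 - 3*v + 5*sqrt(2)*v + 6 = (v - 2)*(v - 3*sqrt(2))*(v + sqrt(2)/2)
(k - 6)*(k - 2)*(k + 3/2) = k^3 - 13*k^2/2 + 18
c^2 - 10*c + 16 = (c - 8)*(c - 2)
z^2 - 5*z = z*(z - 5)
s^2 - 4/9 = (s - 2/3)*(s + 2/3)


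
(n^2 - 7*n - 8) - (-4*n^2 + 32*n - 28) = 5*n^2 - 39*n + 20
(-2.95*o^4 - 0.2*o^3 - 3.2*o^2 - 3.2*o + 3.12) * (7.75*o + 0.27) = -22.8625*o^5 - 2.3465*o^4 - 24.854*o^3 - 25.664*o^2 + 23.316*o + 0.8424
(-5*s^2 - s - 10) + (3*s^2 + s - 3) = -2*s^2 - 13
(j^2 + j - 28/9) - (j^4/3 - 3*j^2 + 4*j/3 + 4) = -j^4/3 + 4*j^2 - j/3 - 64/9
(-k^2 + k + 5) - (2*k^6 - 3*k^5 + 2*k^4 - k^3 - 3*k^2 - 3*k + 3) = -2*k^6 + 3*k^5 - 2*k^4 + k^3 + 2*k^2 + 4*k + 2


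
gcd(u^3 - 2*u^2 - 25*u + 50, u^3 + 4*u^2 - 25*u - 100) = u^2 - 25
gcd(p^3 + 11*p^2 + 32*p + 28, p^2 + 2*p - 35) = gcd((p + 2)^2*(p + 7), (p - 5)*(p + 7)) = p + 7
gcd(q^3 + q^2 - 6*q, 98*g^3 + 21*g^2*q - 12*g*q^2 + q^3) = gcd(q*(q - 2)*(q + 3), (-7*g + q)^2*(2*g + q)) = 1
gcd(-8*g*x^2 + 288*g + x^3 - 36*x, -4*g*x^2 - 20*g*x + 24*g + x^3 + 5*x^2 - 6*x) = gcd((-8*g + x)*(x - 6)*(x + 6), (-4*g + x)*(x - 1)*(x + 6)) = x + 6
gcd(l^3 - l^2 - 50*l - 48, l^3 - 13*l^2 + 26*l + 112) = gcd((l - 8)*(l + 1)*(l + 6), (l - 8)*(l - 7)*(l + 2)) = l - 8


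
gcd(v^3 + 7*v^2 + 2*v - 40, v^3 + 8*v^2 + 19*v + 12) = v + 4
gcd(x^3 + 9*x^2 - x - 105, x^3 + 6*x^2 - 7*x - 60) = x^2 + 2*x - 15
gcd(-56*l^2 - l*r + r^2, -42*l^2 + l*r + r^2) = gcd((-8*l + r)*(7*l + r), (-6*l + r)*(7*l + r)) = 7*l + r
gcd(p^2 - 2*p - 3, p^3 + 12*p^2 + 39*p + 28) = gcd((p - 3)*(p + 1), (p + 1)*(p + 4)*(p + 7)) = p + 1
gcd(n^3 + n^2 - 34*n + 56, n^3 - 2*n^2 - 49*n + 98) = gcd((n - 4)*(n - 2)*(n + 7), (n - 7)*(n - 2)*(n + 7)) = n^2 + 5*n - 14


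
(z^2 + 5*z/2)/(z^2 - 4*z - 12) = z*(2*z + 5)/(2*(z^2 - 4*z - 12))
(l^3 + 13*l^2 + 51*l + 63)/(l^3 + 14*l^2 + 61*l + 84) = (l + 3)/(l + 4)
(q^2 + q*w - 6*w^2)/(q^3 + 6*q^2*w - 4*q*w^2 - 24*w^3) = (q + 3*w)/(q^2 + 8*q*w + 12*w^2)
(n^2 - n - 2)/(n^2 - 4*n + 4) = (n + 1)/(n - 2)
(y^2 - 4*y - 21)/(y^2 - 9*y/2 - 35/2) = 2*(y + 3)/(2*y + 5)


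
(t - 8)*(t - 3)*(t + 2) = t^3 - 9*t^2 + 2*t + 48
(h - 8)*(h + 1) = h^2 - 7*h - 8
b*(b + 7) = b^2 + 7*b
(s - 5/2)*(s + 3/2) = s^2 - s - 15/4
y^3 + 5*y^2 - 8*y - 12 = (y - 2)*(y + 1)*(y + 6)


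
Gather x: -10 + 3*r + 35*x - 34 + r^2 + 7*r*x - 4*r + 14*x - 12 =r^2 - r + x*(7*r + 49) - 56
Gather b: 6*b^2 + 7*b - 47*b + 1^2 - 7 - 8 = 6*b^2 - 40*b - 14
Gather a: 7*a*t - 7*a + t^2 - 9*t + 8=a*(7*t - 7) + t^2 - 9*t + 8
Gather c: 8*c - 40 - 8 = 8*c - 48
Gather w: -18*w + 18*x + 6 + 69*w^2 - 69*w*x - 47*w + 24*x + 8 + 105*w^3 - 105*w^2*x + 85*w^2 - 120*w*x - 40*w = 105*w^3 + w^2*(154 - 105*x) + w*(-189*x - 105) + 42*x + 14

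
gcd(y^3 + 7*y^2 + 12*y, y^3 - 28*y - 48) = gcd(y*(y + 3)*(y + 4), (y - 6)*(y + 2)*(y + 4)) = y + 4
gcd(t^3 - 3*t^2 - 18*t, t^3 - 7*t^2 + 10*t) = t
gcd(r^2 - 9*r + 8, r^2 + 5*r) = 1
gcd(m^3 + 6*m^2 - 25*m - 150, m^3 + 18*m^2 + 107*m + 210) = m^2 + 11*m + 30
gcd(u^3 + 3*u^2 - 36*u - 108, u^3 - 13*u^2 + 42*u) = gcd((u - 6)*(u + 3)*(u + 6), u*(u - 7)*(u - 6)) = u - 6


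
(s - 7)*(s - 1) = s^2 - 8*s + 7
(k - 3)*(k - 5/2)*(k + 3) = k^3 - 5*k^2/2 - 9*k + 45/2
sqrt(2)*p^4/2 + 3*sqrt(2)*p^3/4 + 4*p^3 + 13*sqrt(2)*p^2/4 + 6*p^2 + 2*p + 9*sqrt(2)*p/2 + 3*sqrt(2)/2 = (p + 1/2)*(p + 1)*(p + 3*sqrt(2))*(sqrt(2)*p/2 + 1)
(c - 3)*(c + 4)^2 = c^3 + 5*c^2 - 8*c - 48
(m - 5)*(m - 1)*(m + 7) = m^3 + m^2 - 37*m + 35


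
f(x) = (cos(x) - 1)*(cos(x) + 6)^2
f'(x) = -2*(cos(x) - 1)*(cos(x) + 6)*sin(x) - (cos(x) + 6)^2*sin(x)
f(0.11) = -0.30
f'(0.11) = -5.36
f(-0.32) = -2.45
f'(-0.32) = 14.97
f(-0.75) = -12.16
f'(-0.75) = 28.43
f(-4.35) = -43.17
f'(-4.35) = -15.50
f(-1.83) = -41.45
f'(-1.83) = 17.94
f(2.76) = -49.60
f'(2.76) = -2.30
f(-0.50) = -5.79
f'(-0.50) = 21.87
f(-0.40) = -3.78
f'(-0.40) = 18.23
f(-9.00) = -49.49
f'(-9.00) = 2.66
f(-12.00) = -7.31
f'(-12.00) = -23.99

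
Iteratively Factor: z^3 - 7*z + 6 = (z + 3)*(z^2 - 3*z + 2) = (z - 1)*(z + 3)*(z - 2)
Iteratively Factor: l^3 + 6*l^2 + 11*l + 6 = (l + 2)*(l^2 + 4*l + 3) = (l + 1)*(l + 2)*(l + 3)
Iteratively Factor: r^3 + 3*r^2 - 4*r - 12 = (r + 3)*(r^2 - 4) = (r - 2)*(r + 3)*(r + 2)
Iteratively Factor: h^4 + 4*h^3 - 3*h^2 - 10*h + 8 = (h + 4)*(h^3 - 3*h + 2) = (h + 2)*(h + 4)*(h^2 - 2*h + 1) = (h - 1)*(h + 2)*(h + 4)*(h - 1)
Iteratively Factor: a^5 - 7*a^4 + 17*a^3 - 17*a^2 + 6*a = (a)*(a^4 - 7*a^3 + 17*a^2 - 17*a + 6) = a*(a - 1)*(a^3 - 6*a^2 + 11*a - 6) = a*(a - 2)*(a - 1)*(a^2 - 4*a + 3) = a*(a - 3)*(a - 2)*(a - 1)*(a - 1)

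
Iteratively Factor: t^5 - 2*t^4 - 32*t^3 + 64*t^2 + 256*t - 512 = (t - 2)*(t^4 - 32*t^2 + 256) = (t - 2)*(t + 4)*(t^3 - 4*t^2 - 16*t + 64) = (t - 2)*(t + 4)^2*(t^2 - 8*t + 16) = (t - 4)*(t - 2)*(t + 4)^2*(t - 4)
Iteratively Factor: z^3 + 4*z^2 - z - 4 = (z + 4)*(z^2 - 1) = (z + 1)*(z + 4)*(z - 1)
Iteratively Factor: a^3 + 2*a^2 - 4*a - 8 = (a + 2)*(a^2 - 4) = (a - 2)*(a + 2)*(a + 2)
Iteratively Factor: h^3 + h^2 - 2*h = (h)*(h^2 + h - 2) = h*(h + 2)*(h - 1)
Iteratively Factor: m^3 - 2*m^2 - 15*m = (m)*(m^2 - 2*m - 15) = m*(m + 3)*(m - 5)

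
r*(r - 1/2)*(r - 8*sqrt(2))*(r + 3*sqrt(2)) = r^4 - 5*sqrt(2)*r^3 - r^3/2 - 48*r^2 + 5*sqrt(2)*r^2/2 + 24*r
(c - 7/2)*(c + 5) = c^2 + 3*c/2 - 35/2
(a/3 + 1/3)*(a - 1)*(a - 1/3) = a^3/3 - a^2/9 - a/3 + 1/9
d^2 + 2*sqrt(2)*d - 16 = (d - 2*sqrt(2))*(d + 4*sqrt(2))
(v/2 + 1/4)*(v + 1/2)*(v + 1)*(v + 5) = v^4/2 + 7*v^3/2 + 45*v^2/8 + 13*v/4 + 5/8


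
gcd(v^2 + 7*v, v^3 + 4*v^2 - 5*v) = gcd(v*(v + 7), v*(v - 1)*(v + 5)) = v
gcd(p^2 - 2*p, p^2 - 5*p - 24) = 1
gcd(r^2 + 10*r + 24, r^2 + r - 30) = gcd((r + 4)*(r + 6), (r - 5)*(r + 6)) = r + 6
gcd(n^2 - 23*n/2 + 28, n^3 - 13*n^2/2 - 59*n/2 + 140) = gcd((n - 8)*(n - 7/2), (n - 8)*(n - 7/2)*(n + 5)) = n^2 - 23*n/2 + 28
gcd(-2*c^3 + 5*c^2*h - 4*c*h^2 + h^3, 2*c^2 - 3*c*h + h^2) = 2*c^2 - 3*c*h + h^2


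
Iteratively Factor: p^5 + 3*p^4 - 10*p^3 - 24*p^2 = (p)*(p^4 + 3*p^3 - 10*p^2 - 24*p) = p*(p + 4)*(p^3 - p^2 - 6*p) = p^2*(p + 4)*(p^2 - p - 6) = p^2*(p - 3)*(p + 4)*(p + 2)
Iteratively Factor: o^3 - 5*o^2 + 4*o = (o)*(o^2 - 5*o + 4) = o*(o - 4)*(o - 1)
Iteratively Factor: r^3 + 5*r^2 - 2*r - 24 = (r - 2)*(r^2 + 7*r + 12) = (r - 2)*(r + 4)*(r + 3)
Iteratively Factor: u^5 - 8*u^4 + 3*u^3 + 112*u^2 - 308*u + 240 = (u - 5)*(u^4 - 3*u^3 - 12*u^2 + 52*u - 48) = (u - 5)*(u - 2)*(u^3 - u^2 - 14*u + 24) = (u - 5)*(u - 2)^2*(u^2 + u - 12) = (u - 5)*(u - 3)*(u - 2)^2*(u + 4)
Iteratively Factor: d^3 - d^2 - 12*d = (d + 3)*(d^2 - 4*d) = (d - 4)*(d + 3)*(d)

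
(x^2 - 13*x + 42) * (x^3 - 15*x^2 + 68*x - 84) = x^5 - 28*x^4 + 305*x^3 - 1598*x^2 + 3948*x - 3528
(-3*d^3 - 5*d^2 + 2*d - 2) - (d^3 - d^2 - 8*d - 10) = -4*d^3 - 4*d^2 + 10*d + 8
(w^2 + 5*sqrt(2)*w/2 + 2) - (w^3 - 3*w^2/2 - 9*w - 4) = -w^3 + 5*w^2/2 + 5*sqrt(2)*w/2 + 9*w + 6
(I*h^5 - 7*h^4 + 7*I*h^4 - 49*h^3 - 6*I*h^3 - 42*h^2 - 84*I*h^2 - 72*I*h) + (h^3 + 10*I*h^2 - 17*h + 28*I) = I*h^5 - 7*h^4 + 7*I*h^4 - 48*h^3 - 6*I*h^3 - 42*h^2 - 74*I*h^2 - 17*h - 72*I*h + 28*I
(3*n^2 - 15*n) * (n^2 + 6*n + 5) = 3*n^4 + 3*n^3 - 75*n^2 - 75*n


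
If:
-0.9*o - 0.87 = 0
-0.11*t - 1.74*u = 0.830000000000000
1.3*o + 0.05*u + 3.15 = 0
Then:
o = -0.97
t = 591.44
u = -37.87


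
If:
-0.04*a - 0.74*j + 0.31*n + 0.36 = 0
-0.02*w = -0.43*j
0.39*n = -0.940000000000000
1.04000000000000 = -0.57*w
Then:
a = -8.11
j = -0.08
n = -2.41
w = -1.82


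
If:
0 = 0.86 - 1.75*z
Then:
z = 0.49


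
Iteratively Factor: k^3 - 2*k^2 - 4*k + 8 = (k + 2)*(k^2 - 4*k + 4) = (k - 2)*(k + 2)*(k - 2)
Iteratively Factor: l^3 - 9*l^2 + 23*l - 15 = (l - 5)*(l^2 - 4*l + 3) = (l - 5)*(l - 1)*(l - 3)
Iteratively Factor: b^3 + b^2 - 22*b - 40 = (b - 5)*(b^2 + 6*b + 8) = (b - 5)*(b + 4)*(b + 2)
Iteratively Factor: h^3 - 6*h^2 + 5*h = (h)*(h^2 - 6*h + 5) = h*(h - 1)*(h - 5)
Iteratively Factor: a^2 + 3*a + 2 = (a + 1)*(a + 2)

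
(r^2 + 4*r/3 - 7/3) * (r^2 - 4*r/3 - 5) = r^4 - 82*r^2/9 - 32*r/9 + 35/3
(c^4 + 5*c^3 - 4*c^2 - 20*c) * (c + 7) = c^5 + 12*c^4 + 31*c^3 - 48*c^2 - 140*c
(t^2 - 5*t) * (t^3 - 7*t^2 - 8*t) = t^5 - 12*t^4 + 27*t^3 + 40*t^2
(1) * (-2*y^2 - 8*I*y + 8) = -2*y^2 - 8*I*y + 8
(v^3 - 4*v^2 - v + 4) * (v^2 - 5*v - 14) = v^5 - 9*v^4 + 5*v^3 + 65*v^2 - 6*v - 56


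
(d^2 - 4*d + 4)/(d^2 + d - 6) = (d - 2)/(d + 3)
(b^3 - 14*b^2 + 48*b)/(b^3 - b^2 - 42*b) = (-b^2 + 14*b - 48)/(-b^2 + b + 42)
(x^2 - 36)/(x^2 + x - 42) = (x + 6)/(x + 7)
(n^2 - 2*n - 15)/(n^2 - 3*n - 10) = (n + 3)/(n + 2)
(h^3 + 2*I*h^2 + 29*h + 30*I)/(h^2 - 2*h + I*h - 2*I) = (h^2 + I*h + 30)/(h - 2)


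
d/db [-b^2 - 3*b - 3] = -2*b - 3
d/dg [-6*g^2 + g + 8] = 1 - 12*g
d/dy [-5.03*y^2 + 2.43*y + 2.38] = 2.43 - 10.06*y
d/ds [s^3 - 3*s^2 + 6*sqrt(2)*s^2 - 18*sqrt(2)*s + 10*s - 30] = 3*s^2 - 6*s + 12*sqrt(2)*s - 18*sqrt(2) + 10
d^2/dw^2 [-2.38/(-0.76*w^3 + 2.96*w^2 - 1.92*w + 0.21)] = ((14.0896 - 10.8528*w)*(0.76*w^3 - 2.96*w^2 + 1.92*w - 0.21) + 2.38*(2.28*w^2 - 5.92*w + 1.92)*(4.56*w^2 - 11.84*w + 3.84))/(0.76*w^3 - 2.96*w^2 + 1.92*w - 0.21)^3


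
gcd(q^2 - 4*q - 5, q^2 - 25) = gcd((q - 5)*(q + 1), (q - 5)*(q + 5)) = q - 5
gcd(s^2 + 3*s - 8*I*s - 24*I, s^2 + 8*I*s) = 1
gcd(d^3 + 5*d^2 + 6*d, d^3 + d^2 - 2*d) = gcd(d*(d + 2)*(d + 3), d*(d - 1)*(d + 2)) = d^2 + 2*d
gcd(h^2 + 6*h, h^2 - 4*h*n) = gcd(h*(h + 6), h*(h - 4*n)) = h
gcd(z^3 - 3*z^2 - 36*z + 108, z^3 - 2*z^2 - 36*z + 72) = z^2 - 36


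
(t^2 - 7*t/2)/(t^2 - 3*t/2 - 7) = t/(t + 2)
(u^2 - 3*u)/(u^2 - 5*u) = (u - 3)/(u - 5)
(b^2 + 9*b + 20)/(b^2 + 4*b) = (b + 5)/b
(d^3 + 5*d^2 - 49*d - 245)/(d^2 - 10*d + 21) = (d^2 + 12*d + 35)/(d - 3)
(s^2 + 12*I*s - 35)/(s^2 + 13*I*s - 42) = (s + 5*I)/(s + 6*I)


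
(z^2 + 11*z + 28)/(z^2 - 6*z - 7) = (z^2 + 11*z + 28)/(z^2 - 6*z - 7)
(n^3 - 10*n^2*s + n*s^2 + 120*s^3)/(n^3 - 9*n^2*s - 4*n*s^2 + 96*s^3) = (-n + 5*s)/(-n + 4*s)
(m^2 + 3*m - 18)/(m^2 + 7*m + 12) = (m^2 + 3*m - 18)/(m^2 + 7*m + 12)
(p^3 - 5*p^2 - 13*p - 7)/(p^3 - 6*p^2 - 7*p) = (p + 1)/p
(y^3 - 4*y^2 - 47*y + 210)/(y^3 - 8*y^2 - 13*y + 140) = (y^2 + y - 42)/(y^2 - 3*y - 28)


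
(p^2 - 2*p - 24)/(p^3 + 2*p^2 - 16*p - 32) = (p - 6)/(p^2 - 2*p - 8)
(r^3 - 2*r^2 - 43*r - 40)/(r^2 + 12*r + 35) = (r^2 - 7*r - 8)/(r + 7)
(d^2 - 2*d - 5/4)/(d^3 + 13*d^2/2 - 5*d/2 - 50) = (d + 1/2)/(d^2 + 9*d + 20)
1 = 1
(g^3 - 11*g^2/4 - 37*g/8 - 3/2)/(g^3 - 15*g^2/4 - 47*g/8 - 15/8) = (g - 4)/(g - 5)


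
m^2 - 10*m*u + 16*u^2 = (m - 8*u)*(m - 2*u)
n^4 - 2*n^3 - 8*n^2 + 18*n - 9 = (n - 3)*(n - 1)^2*(n + 3)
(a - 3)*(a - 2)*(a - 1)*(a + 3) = a^4 - 3*a^3 - 7*a^2 + 27*a - 18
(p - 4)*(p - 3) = p^2 - 7*p + 12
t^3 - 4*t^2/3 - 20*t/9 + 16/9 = (t - 2)*(t - 2/3)*(t + 4/3)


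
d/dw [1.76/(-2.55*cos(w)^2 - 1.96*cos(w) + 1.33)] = -(8.976*cos(w) + 3.4496)*sin(w)/(2.55*cos(w)^2 + 1.96*cos(w) - 1.33)^2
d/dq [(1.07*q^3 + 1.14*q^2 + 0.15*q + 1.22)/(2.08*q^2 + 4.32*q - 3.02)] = (2.2256*q^4 + 9.2448*q^3 - 5.0814*q^2 - 11.9608*q - 5.7234)/(4.3264*q^4 + 17.9712*q^3 + 6.0992*q^2 - 26.0928*q + 9.1204)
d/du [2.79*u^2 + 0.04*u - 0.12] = 5.58*u + 0.04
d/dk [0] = 0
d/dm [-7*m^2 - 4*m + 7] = -14*m - 4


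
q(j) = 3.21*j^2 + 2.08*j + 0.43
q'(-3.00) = -17.18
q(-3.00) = 23.08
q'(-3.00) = -17.18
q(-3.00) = 23.08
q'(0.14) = 2.98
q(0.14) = 0.78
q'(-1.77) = -9.28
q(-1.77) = 6.81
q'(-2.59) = -14.55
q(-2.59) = 16.58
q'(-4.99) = -29.96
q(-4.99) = 69.98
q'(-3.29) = -19.04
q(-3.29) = 28.33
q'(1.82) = 13.76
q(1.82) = 14.85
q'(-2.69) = -15.19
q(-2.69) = 18.06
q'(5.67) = 38.48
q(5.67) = 115.42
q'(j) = 6.42*j + 2.08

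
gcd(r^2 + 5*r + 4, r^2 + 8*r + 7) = r + 1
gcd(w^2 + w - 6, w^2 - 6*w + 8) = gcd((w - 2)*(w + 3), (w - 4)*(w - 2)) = w - 2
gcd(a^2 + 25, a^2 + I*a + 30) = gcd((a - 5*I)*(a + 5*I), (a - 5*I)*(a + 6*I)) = a - 5*I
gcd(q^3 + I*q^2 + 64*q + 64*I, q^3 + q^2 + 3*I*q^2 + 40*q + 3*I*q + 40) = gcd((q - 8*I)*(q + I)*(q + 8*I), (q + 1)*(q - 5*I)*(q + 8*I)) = q + 8*I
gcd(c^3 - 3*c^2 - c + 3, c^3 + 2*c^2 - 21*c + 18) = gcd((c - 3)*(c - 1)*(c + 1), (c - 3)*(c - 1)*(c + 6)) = c^2 - 4*c + 3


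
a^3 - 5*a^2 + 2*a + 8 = (a - 4)*(a - 2)*(a + 1)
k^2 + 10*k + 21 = (k + 3)*(k + 7)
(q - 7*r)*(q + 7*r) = q^2 - 49*r^2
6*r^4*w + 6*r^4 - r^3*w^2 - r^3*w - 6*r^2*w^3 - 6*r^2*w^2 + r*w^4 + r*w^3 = (-6*r + w)*(-r + w)*(r + w)*(r*w + r)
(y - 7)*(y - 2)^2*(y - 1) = y^4 - 12*y^3 + 43*y^2 - 60*y + 28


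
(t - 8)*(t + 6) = t^2 - 2*t - 48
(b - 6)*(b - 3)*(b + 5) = b^3 - 4*b^2 - 27*b + 90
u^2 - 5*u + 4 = (u - 4)*(u - 1)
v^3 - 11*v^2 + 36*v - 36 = (v - 6)*(v - 3)*(v - 2)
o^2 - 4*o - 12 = (o - 6)*(o + 2)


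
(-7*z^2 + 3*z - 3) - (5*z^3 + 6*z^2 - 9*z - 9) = -5*z^3 - 13*z^2 + 12*z + 6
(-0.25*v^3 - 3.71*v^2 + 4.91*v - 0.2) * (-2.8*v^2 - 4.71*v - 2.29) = 0.7*v^5 + 11.5655*v^4 + 4.2986*v^3 - 14.0702*v^2 - 10.3019*v + 0.458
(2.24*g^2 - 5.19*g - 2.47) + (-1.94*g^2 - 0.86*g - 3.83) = 0.3*g^2 - 6.05*g - 6.3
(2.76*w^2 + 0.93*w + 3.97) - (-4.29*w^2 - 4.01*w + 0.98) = 7.05*w^2 + 4.94*w + 2.99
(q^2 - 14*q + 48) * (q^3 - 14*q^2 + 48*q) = q^5 - 28*q^4 + 292*q^3 - 1344*q^2 + 2304*q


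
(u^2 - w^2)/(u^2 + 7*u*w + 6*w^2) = (u - w)/(u + 6*w)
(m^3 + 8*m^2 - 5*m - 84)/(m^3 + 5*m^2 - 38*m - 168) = (m - 3)/(m - 6)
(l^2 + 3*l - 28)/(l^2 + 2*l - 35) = (l - 4)/(l - 5)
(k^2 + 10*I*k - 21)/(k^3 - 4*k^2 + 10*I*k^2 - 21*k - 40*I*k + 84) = 1/(k - 4)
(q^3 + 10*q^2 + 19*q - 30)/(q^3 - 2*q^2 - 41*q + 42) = (q + 5)/(q - 7)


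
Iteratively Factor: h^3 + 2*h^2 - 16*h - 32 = (h + 2)*(h^2 - 16) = (h - 4)*(h + 2)*(h + 4)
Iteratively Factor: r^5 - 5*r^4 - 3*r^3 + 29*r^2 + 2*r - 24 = (r - 1)*(r^4 - 4*r^3 - 7*r^2 + 22*r + 24) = (r - 1)*(r + 1)*(r^3 - 5*r^2 - 2*r + 24) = (r - 3)*(r - 1)*(r + 1)*(r^2 - 2*r - 8) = (r - 4)*(r - 3)*(r - 1)*(r + 1)*(r + 2)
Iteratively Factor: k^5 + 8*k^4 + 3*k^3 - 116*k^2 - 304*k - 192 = (k + 4)*(k^4 + 4*k^3 - 13*k^2 - 64*k - 48) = (k + 1)*(k + 4)*(k^3 + 3*k^2 - 16*k - 48) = (k - 4)*(k + 1)*(k + 4)*(k^2 + 7*k + 12) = (k - 4)*(k + 1)*(k + 3)*(k + 4)*(k + 4)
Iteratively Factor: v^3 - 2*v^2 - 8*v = (v + 2)*(v^2 - 4*v) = (v - 4)*(v + 2)*(v)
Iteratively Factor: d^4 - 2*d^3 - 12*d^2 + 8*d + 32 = (d + 2)*(d^3 - 4*d^2 - 4*d + 16) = (d - 2)*(d + 2)*(d^2 - 2*d - 8) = (d - 2)*(d + 2)^2*(d - 4)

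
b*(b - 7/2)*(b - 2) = b^3 - 11*b^2/2 + 7*b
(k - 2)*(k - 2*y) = k^2 - 2*k*y - 2*k + 4*y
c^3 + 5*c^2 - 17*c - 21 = (c - 3)*(c + 1)*(c + 7)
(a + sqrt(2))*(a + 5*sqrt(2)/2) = a^2 + 7*sqrt(2)*a/2 + 5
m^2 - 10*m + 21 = (m - 7)*(m - 3)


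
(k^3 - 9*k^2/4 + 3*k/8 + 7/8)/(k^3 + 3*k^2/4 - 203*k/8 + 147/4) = (2*k^2 - k - 1)/(2*k^2 + 5*k - 42)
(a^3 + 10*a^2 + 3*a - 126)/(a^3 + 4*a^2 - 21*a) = (a + 6)/a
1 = 1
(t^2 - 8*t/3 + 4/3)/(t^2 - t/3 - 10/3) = (3*t - 2)/(3*t + 5)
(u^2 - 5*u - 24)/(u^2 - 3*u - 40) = (u + 3)/(u + 5)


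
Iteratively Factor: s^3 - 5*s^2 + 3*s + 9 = (s + 1)*(s^2 - 6*s + 9) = (s - 3)*(s + 1)*(s - 3)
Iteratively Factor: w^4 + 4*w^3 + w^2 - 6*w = (w - 1)*(w^3 + 5*w^2 + 6*w) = w*(w - 1)*(w^2 + 5*w + 6) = w*(w - 1)*(w + 2)*(w + 3)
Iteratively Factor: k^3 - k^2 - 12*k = (k + 3)*(k^2 - 4*k) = (k - 4)*(k + 3)*(k)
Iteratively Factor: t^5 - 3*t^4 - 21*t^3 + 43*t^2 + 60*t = (t + 1)*(t^4 - 4*t^3 - 17*t^2 + 60*t) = (t - 5)*(t + 1)*(t^3 + t^2 - 12*t) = (t - 5)*(t - 3)*(t + 1)*(t^2 + 4*t) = (t - 5)*(t - 3)*(t + 1)*(t + 4)*(t)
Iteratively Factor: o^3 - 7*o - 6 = (o - 3)*(o^2 + 3*o + 2) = (o - 3)*(o + 2)*(o + 1)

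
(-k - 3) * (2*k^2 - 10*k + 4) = -2*k^3 + 4*k^2 + 26*k - 12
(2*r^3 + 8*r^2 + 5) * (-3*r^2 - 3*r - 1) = -6*r^5 - 30*r^4 - 26*r^3 - 23*r^2 - 15*r - 5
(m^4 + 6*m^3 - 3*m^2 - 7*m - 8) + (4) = m^4 + 6*m^3 - 3*m^2 - 7*m - 4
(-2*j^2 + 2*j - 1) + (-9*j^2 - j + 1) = -11*j^2 + j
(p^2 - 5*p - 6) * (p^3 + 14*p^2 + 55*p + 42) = p^5 + 9*p^4 - 21*p^3 - 317*p^2 - 540*p - 252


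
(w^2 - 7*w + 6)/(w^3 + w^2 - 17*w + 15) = (w - 6)/(w^2 + 2*w - 15)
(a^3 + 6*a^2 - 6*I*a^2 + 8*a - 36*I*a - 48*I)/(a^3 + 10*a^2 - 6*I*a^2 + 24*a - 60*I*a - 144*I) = (a + 2)/(a + 6)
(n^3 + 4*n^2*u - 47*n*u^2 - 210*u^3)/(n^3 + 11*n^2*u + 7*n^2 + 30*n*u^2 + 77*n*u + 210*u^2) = (n - 7*u)/(n + 7)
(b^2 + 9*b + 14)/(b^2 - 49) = (b + 2)/(b - 7)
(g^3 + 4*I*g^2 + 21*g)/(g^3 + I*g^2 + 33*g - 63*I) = g/(g - 3*I)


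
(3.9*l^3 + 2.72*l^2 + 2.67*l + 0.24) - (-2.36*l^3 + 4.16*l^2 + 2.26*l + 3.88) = 6.26*l^3 - 1.44*l^2 + 0.41*l - 3.64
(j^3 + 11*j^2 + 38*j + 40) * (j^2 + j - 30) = j^5 + 12*j^4 + 19*j^3 - 252*j^2 - 1100*j - 1200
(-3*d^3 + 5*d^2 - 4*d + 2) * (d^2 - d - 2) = -3*d^5 + 8*d^4 - 3*d^3 - 4*d^2 + 6*d - 4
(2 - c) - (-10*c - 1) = 9*c + 3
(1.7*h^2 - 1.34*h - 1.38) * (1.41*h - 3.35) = 2.397*h^3 - 7.5844*h^2 + 2.5432*h + 4.623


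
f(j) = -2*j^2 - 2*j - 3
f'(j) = -4*j - 2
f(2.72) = -23.24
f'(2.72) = -12.88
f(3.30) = -31.38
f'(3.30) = -15.20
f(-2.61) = -11.40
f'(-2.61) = 8.44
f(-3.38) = -19.09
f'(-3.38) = 11.52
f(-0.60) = -2.52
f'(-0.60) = 0.40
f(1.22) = -8.42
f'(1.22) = -6.88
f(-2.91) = -14.12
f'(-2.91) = 9.64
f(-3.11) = -16.12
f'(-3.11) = 10.44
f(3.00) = -27.00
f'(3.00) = -14.00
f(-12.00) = -267.00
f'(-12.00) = 46.00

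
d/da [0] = 0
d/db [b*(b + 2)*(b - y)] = b*(b + 2) + b*(b - y) + (b + 2)*(b - y)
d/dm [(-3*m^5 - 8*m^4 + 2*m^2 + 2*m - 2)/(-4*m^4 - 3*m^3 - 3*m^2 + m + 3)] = (12*m^8 + 18*m^7 + 51*m^6 + 52*m^5 - 39*m^4 - 116*m^3 - 10*m^2 + 8)/(16*m^8 + 24*m^7 + 33*m^6 + 10*m^5 - 21*m^4 - 24*m^3 - 17*m^2 + 6*m + 9)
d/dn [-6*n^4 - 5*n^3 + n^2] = n*(-24*n^2 - 15*n + 2)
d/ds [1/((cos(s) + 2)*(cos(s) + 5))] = (2*cos(s) + 7)*sin(s)/((cos(s) + 2)^2*(cos(s) + 5)^2)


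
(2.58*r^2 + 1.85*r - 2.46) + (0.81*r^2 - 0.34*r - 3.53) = 3.39*r^2 + 1.51*r - 5.99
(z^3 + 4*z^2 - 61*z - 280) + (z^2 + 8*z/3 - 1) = z^3 + 5*z^2 - 175*z/3 - 281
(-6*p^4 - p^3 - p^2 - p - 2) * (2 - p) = 6*p^5 - 11*p^4 - p^3 - p^2 - 4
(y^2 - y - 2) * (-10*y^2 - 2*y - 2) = -10*y^4 + 8*y^3 + 20*y^2 + 6*y + 4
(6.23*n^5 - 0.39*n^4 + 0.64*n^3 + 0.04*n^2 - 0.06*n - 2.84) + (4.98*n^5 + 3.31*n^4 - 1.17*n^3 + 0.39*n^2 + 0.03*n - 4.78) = 11.21*n^5 + 2.92*n^4 - 0.53*n^3 + 0.43*n^2 - 0.03*n - 7.62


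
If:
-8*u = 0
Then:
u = 0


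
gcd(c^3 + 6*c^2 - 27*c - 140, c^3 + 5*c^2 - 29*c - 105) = c^2 + 2*c - 35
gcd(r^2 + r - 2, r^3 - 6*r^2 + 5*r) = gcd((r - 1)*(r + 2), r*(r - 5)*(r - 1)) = r - 1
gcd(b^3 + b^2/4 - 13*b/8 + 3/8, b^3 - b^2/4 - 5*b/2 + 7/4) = b - 1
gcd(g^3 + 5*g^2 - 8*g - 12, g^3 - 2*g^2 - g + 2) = g^2 - g - 2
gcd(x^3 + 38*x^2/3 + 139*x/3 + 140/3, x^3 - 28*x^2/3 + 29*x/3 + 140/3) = x + 5/3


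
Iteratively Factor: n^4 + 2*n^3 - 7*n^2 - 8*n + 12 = (n - 1)*(n^3 + 3*n^2 - 4*n - 12) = (n - 1)*(n + 3)*(n^2 - 4) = (n - 1)*(n + 2)*(n + 3)*(n - 2)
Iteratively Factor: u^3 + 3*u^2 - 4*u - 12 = (u + 3)*(u^2 - 4) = (u + 2)*(u + 3)*(u - 2)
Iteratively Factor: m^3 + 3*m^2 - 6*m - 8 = (m + 1)*(m^2 + 2*m - 8) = (m - 2)*(m + 1)*(m + 4)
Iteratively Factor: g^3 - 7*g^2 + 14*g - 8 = (g - 4)*(g^2 - 3*g + 2) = (g - 4)*(g - 2)*(g - 1)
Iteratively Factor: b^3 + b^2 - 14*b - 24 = (b + 2)*(b^2 - b - 12) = (b - 4)*(b + 2)*(b + 3)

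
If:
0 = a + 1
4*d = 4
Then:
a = -1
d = 1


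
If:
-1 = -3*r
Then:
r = 1/3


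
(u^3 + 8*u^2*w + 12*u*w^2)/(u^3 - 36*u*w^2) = (u + 2*w)/(u - 6*w)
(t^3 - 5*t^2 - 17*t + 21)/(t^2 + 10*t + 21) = (t^2 - 8*t + 7)/(t + 7)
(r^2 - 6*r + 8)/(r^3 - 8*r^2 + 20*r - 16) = 1/(r - 2)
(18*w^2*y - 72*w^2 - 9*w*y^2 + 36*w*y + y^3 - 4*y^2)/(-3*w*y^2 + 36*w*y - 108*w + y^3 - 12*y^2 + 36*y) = (-6*w*y + 24*w + y^2 - 4*y)/(y^2 - 12*y + 36)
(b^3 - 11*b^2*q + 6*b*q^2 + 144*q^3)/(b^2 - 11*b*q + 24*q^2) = (-b^2 + 3*b*q + 18*q^2)/(-b + 3*q)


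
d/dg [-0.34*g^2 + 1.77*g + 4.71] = 1.77 - 0.68*g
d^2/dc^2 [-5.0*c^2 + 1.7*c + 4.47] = -10.0000000000000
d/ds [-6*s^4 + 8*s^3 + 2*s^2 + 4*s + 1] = -24*s^3 + 24*s^2 + 4*s + 4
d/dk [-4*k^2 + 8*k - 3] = 8 - 8*k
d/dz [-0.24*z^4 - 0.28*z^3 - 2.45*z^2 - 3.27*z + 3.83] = -0.96*z^3 - 0.84*z^2 - 4.9*z - 3.27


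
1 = 1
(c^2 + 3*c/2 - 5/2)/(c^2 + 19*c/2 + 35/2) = (c - 1)/(c + 7)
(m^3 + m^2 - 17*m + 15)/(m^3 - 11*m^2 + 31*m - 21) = (m + 5)/(m - 7)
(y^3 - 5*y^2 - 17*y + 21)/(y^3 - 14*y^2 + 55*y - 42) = (y + 3)/(y - 6)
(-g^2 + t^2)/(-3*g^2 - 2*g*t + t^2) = (-g + t)/(-3*g + t)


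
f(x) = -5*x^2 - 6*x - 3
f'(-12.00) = 114.00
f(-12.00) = -651.00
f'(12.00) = -126.00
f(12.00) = -795.00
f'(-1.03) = 4.30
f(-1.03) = -2.12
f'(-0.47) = -1.30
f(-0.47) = -1.28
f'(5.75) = -63.50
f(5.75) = -202.81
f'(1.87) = -24.70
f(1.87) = -31.70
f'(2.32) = -29.20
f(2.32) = -43.83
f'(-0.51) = -0.90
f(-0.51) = -1.24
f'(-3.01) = 24.10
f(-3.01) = -30.24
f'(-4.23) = 36.30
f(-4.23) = -67.08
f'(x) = -10*x - 6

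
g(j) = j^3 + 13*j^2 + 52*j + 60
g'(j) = 3*j^2 + 26*j + 52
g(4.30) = 603.48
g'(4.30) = 219.27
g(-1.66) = 4.93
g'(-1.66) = 17.11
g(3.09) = 374.31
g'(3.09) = 160.98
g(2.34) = 265.68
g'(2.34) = 129.27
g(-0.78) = 26.87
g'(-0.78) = 33.55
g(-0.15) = 52.49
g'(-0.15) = 48.17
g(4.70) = 695.39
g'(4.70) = 240.47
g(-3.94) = -4.24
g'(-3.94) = -3.87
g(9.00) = 2310.00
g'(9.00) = 529.00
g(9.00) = 2310.00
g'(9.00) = 529.00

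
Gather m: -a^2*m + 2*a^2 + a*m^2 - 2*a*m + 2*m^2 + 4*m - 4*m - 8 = 2*a^2 + m^2*(a + 2) + m*(-a^2 - 2*a) - 8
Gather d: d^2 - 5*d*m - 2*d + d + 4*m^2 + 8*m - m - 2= d^2 + d*(-5*m - 1) + 4*m^2 + 7*m - 2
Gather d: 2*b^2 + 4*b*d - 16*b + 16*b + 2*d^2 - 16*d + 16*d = 2*b^2 + 4*b*d + 2*d^2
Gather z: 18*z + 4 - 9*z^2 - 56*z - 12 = -9*z^2 - 38*z - 8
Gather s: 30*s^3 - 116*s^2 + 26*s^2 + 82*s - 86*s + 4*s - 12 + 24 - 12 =30*s^3 - 90*s^2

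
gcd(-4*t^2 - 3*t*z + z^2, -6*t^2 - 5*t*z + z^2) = t + z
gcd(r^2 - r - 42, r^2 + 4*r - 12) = r + 6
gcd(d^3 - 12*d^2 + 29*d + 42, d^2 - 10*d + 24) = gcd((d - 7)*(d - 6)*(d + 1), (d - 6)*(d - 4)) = d - 6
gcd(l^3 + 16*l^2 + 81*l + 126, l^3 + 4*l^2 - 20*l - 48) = l + 6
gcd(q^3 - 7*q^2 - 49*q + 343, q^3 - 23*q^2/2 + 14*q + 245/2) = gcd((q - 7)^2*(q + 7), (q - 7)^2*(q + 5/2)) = q^2 - 14*q + 49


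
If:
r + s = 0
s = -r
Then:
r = -s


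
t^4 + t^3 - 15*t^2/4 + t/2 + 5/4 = (t - 1)^2*(t + 1/2)*(t + 5/2)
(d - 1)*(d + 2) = d^2 + d - 2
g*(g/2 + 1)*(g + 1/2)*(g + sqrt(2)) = g^4/2 + sqrt(2)*g^3/2 + 5*g^3/4 + g^2/2 + 5*sqrt(2)*g^2/4 + sqrt(2)*g/2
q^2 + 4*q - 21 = (q - 3)*(q + 7)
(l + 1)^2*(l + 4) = l^3 + 6*l^2 + 9*l + 4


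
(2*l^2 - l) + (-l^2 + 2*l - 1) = l^2 + l - 1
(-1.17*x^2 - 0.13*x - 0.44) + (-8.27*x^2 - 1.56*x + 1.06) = -9.44*x^2 - 1.69*x + 0.62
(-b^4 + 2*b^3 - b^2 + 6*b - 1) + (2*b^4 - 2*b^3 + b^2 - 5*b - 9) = b^4 + b - 10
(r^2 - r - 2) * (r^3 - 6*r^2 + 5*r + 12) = r^5 - 7*r^4 + 9*r^3 + 19*r^2 - 22*r - 24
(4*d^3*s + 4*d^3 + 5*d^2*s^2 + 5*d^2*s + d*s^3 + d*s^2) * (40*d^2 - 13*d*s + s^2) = 160*d^5*s + 160*d^5 + 148*d^4*s^2 + 148*d^4*s - 21*d^3*s^3 - 21*d^3*s^2 - 8*d^2*s^4 - 8*d^2*s^3 + d*s^5 + d*s^4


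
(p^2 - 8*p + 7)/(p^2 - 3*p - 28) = (p - 1)/(p + 4)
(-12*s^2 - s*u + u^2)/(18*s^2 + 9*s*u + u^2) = (-4*s + u)/(6*s + u)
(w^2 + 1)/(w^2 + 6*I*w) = (w^2 + 1)/(w*(w + 6*I))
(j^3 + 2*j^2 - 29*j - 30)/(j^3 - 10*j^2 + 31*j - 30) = (j^2 + 7*j + 6)/(j^2 - 5*j + 6)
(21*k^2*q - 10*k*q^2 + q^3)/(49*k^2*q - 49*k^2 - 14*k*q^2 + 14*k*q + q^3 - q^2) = q*(-3*k + q)/(-7*k*q + 7*k + q^2 - q)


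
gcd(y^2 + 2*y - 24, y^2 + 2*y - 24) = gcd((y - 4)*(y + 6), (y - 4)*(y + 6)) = y^2 + 2*y - 24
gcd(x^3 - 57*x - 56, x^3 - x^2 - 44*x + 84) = x + 7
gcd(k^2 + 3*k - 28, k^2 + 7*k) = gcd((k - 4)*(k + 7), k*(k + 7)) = k + 7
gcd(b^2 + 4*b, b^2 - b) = b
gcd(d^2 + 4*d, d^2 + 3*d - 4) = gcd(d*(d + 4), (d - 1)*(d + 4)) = d + 4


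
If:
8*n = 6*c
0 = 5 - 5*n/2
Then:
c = 8/3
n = 2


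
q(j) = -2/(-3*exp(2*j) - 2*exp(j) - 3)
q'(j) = -2*(6*exp(2*j) + 2*exp(j))/(-3*exp(2*j) - 2*exp(j) - 3)^2 = (-12*exp(j) - 4)*exp(j)/(3*exp(2*j) + 2*exp(j) + 3)^2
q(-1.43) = 0.55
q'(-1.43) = -0.12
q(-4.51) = 0.66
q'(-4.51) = -0.00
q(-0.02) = 0.26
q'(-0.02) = -0.25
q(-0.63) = 0.41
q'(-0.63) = -0.23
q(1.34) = 0.04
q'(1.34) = -0.06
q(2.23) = 0.01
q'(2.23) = -0.01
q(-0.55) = 0.39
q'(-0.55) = -0.24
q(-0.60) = 0.40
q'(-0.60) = -0.23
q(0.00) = 0.25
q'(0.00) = -0.25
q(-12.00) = 0.67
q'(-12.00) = 0.00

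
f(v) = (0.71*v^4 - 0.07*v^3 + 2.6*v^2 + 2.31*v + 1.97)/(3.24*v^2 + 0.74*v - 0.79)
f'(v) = (-6.48*v - 0.74)*(0.71*v^4 - 0.07*v^3 + 2.6*v^2 + 2.31*v + 1.97)/(3.24*v^2 + 0.74*v - 0.79)^2 + (2.84*v^3 - 0.21*v^2 + 5.2*v + 2.31)/(3.24*v^2 + 0.74*v - 0.79) = (4.6008*v^5 + 1.3494*v^4 - 2.3472*v^3 - 5.3945*v^2 - 16.8736*v - 3.2827)/(10.4976*v^4 + 4.7952*v^3 - 4.5716*v^2 - 1.1692*v + 0.6241)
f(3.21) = 3.12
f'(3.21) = 1.24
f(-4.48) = 5.52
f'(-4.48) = -2.04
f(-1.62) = 1.57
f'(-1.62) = -0.52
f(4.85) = 5.81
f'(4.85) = 2.02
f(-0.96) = 1.89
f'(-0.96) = 3.36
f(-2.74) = 2.63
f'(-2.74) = -1.26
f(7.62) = 13.13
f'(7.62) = 3.26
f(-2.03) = 1.87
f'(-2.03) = -0.88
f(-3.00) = 2.98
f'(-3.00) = -1.38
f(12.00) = 31.61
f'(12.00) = 5.18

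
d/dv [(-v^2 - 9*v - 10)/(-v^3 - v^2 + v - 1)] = (-v^4 - 18*v^3 - 40*v^2 - 18*v + 19)/(v^6 + 2*v^5 - v^4 + 3*v^2 - 2*v + 1)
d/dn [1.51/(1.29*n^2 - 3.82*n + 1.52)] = (5.7682 - 3.8958*n)/(1.29*n^2 - 3.82*n + 1.52)^2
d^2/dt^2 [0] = 0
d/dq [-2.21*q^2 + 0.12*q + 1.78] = 0.12 - 4.42*q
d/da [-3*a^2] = -6*a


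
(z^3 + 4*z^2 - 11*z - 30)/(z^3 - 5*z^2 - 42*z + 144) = (z^2 + 7*z + 10)/(z^2 - 2*z - 48)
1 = 1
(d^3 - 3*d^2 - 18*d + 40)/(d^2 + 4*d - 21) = (d^3 - 3*d^2 - 18*d + 40)/(d^2 + 4*d - 21)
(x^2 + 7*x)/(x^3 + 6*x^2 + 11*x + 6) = x*(x + 7)/(x^3 + 6*x^2 + 11*x + 6)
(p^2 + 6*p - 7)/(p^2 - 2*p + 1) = (p + 7)/(p - 1)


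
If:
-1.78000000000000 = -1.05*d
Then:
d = 1.70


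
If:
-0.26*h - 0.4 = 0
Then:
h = -1.54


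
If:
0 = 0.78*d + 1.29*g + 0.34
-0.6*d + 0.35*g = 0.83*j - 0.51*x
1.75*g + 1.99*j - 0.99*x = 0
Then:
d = 0.0774847037755559*x - 0.227161368949908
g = -0.0468512162363826*x - 0.12621250559618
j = 0.538688255484256*x + 0.110990896881063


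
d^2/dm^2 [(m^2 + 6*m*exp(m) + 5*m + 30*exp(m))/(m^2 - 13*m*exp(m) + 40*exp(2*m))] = (((m^2 + 6*m*exp(m) + 5*m + 30*exp(m))*(13*m*exp(m) - 160*exp(2*m) + 26*exp(m) - 2) + 2*(6*m*exp(m) + 2*m + 36*exp(m) + 5)*(13*m*exp(m) - 2*m - 80*exp(2*m) + 13*exp(m)))*(m^2 - 13*m*exp(m) + 40*exp(2*m)) + (m^2 - 13*m*exp(m) + 40*exp(2*m))^2*(6*m*exp(m) + 42*exp(m) + 2) + (2*m^2 + 12*m*exp(m) + 10*m + 60*exp(m))*(13*m*exp(m) - 2*m - 80*exp(2*m) + 13*exp(m))^2)/(m^2 - 13*m*exp(m) + 40*exp(2*m))^3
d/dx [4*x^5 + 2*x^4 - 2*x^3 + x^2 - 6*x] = 20*x^4 + 8*x^3 - 6*x^2 + 2*x - 6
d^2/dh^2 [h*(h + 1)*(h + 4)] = 6*h + 10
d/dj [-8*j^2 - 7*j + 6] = -16*j - 7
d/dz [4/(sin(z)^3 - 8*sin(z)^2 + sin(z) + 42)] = 4*(-3*sin(z)^2 + 16*sin(z) - 1)*cos(z)/(sin(z)^3 - 8*sin(z)^2 + sin(z) + 42)^2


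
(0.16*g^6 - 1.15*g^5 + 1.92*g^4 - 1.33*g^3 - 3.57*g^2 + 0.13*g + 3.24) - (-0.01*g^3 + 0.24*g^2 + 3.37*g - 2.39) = 0.16*g^6 - 1.15*g^5 + 1.92*g^4 - 1.32*g^3 - 3.81*g^2 - 3.24*g + 5.63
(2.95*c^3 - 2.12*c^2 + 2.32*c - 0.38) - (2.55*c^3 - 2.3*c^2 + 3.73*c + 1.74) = 0.4*c^3 + 0.18*c^2 - 1.41*c - 2.12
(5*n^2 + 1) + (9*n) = 5*n^2 + 9*n + 1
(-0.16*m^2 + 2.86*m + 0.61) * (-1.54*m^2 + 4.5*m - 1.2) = 0.2464*m^4 - 5.1244*m^3 + 12.1226*m^2 - 0.687*m - 0.732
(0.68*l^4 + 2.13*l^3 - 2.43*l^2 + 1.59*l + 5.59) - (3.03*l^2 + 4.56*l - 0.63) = 0.68*l^4 + 2.13*l^3 - 5.46*l^2 - 2.97*l + 6.22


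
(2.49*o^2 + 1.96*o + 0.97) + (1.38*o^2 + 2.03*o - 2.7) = 3.87*o^2 + 3.99*o - 1.73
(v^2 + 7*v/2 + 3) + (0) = v^2 + 7*v/2 + 3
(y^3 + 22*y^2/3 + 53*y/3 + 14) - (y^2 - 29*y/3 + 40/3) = y^3 + 19*y^2/3 + 82*y/3 + 2/3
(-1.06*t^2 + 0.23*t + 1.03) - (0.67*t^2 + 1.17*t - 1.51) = -1.73*t^2 - 0.94*t + 2.54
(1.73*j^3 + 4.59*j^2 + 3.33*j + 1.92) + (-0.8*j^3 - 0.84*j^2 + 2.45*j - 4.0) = 0.93*j^3 + 3.75*j^2 + 5.78*j - 2.08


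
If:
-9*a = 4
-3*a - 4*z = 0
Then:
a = -4/9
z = 1/3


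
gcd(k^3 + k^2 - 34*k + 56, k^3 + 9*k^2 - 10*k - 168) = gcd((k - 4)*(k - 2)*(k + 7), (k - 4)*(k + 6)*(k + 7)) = k^2 + 3*k - 28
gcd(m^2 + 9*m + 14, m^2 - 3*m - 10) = m + 2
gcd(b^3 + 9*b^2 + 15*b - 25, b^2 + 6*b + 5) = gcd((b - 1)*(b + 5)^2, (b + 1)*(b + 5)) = b + 5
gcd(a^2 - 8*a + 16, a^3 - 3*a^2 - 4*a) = a - 4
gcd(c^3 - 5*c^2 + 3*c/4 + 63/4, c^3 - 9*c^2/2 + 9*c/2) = c - 3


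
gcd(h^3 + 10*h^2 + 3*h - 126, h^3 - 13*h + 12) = h - 3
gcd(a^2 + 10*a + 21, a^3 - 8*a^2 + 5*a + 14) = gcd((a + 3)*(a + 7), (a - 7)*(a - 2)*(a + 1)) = 1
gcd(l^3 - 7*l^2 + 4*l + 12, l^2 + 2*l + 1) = l + 1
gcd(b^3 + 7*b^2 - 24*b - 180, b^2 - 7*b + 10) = b - 5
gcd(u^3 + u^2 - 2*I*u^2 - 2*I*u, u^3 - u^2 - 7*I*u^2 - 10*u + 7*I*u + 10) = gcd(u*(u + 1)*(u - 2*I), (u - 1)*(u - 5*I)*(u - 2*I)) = u - 2*I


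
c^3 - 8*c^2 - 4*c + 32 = (c - 8)*(c - 2)*(c + 2)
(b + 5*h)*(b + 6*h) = b^2 + 11*b*h + 30*h^2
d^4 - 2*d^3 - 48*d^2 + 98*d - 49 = (d - 7)*(d - 1)^2*(d + 7)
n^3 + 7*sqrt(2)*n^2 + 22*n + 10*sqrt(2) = (n + sqrt(2))^2*(n + 5*sqrt(2))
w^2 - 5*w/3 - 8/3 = (w - 8/3)*(w + 1)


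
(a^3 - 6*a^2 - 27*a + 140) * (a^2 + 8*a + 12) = a^5 + 2*a^4 - 63*a^3 - 148*a^2 + 796*a + 1680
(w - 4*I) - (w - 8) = 8 - 4*I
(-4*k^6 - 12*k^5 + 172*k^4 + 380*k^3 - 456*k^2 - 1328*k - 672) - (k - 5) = -4*k^6 - 12*k^5 + 172*k^4 + 380*k^3 - 456*k^2 - 1329*k - 667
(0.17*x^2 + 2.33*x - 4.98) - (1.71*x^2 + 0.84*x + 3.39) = -1.54*x^2 + 1.49*x - 8.37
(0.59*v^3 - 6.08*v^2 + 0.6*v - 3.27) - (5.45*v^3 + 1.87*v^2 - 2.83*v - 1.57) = -4.86*v^3 - 7.95*v^2 + 3.43*v - 1.7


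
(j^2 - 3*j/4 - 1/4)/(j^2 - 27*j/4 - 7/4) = (j - 1)/(j - 7)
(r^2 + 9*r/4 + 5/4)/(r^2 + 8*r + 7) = (r + 5/4)/(r + 7)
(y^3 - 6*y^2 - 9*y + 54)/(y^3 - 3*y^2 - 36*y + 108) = (y + 3)/(y + 6)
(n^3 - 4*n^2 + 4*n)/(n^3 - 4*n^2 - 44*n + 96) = n*(n - 2)/(n^2 - 2*n - 48)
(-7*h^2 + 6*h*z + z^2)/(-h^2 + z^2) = (7*h + z)/(h + z)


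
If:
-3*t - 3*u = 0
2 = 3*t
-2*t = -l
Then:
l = 4/3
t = 2/3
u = -2/3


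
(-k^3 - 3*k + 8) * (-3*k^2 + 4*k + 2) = 3*k^5 - 4*k^4 + 7*k^3 - 36*k^2 + 26*k + 16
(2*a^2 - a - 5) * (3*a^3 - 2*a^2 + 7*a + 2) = 6*a^5 - 7*a^4 + a^3 + 7*a^2 - 37*a - 10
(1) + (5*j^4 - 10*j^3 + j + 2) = 5*j^4 - 10*j^3 + j + 3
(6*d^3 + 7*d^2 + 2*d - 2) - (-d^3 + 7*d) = 7*d^3 + 7*d^2 - 5*d - 2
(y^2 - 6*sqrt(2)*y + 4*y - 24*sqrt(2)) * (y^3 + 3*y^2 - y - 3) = y^5 - 6*sqrt(2)*y^4 + 7*y^4 - 42*sqrt(2)*y^3 + 11*y^3 - 66*sqrt(2)*y^2 - 7*y^2 - 12*y + 42*sqrt(2)*y + 72*sqrt(2)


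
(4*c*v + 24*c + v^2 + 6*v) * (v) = 4*c*v^2 + 24*c*v + v^3 + 6*v^2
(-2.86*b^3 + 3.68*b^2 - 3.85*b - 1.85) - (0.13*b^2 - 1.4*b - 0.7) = -2.86*b^3 + 3.55*b^2 - 2.45*b - 1.15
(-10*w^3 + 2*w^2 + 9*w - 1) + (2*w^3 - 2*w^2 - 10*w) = -8*w^3 - w - 1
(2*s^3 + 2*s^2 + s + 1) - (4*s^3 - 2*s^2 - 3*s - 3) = -2*s^3 + 4*s^2 + 4*s + 4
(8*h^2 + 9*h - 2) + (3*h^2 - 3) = 11*h^2 + 9*h - 5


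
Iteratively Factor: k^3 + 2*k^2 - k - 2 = (k + 2)*(k^2 - 1) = (k - 1)*(k + 2)*(k + 1)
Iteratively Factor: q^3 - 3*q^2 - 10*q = (q)*(q^2 - 3*q - 10) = q*(q + 2)*(q - 5)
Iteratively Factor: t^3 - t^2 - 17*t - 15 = (t + 3)*(t^2 - 4*t - 5) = (t + 1)*(t + 3)*(t - 5)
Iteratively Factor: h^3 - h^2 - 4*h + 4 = (h - 2)*(h^2 + h - 2) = (h - 2)*(h - 1)*(h + 2)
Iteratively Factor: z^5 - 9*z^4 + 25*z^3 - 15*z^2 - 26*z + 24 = (z + 1)*(z^4 - 10*z^3 + 35*z^2 - 50*z + 24) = (z - 2)*(z + 1)*(z^3 - 8*z^2 + 19*z - 12) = (z - 4)*(z - 2)*(z + 1)*(z^2 - 4*z + 3) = (z - 4)*(z - 2)*(z - 1)*(z + 1)*(z - 3)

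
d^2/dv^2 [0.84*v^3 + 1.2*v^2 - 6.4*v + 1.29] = 5.04*v + 2.4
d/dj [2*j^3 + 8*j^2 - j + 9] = 6*j^2 + 16*j - 1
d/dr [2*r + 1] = 2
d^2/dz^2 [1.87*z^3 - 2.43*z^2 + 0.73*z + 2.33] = 11.22*z - 4.86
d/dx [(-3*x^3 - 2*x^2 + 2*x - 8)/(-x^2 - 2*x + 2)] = 3*(x^4 + 4*x^3 - 4*x^2 - 8*x - 4)/(x^4 + 4*x^3 - 8*x + 4)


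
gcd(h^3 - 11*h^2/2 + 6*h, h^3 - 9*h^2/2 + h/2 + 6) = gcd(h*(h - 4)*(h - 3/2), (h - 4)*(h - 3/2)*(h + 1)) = h^2 - 11*h/2 + 6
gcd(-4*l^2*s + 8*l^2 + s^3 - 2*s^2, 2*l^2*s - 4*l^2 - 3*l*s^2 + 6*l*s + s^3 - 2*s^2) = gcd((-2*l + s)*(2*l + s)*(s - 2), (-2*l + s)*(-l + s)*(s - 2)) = -2*l*s + 4*l + s^2 - 2*s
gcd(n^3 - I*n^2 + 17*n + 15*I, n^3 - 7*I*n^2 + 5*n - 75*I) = n^2 - 2*I*n + 15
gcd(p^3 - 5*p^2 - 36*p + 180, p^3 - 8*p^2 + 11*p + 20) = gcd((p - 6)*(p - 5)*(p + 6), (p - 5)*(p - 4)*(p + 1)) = p - 5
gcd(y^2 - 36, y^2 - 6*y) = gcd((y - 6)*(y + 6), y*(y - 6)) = y - 6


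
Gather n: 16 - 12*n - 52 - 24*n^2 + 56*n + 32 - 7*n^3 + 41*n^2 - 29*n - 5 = -7*n^3 + 17*n^2 + 15*n - 9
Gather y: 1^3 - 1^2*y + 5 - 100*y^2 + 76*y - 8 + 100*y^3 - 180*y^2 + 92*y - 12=100*y^3 - 280*y^2 + 167*y - 14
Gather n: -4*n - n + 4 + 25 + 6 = 35 - 5*n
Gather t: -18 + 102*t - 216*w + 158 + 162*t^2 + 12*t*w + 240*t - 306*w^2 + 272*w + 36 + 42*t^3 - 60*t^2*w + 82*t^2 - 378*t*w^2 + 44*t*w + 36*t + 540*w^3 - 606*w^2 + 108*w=42*t^3 + t^2*(244 - 60*w) + t*(-378*w^2 + 56*w + 378) + 540*w^3 - 912*w^2 + 164*w + 176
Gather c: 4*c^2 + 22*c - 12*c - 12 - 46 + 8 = 4*c^2 + 10*c - 50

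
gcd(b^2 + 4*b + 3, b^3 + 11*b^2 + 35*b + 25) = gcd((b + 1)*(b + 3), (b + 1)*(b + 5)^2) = b + 1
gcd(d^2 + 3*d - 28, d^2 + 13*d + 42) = d + 7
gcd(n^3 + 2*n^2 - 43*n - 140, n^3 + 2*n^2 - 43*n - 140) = n^3 + 2*n^2 - 43*n - 140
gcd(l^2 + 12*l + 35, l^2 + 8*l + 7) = l + 7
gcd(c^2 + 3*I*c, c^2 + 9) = c + 3*I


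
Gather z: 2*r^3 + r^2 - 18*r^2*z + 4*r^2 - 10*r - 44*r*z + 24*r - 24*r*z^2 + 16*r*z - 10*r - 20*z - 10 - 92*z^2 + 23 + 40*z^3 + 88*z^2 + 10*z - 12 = 2*r^3 + 5*r^2 + 4*r + 40*z^3 + z^2*(-24*r - 4) + z*(-18*r^2 - 28*r - 10) + 1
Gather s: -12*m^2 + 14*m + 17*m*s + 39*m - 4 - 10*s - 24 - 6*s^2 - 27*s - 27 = -12*m^2 + 53*m - 6*s^2 + s*(17*m - 37) - 55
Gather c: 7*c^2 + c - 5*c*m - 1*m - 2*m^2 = 7*c^2 + c*(1 - 5*m) - 2*m^2 - m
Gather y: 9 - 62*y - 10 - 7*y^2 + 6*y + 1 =-7*y^2 - 56*y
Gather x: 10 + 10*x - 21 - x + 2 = 9*x - 9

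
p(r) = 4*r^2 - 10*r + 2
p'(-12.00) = -106.00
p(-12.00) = 698.00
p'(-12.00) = -106.00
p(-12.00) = 698.00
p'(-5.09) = -50.72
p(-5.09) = 156.53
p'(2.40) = 9.20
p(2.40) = 1.04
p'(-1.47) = -21.76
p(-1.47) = 25.34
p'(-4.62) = -46.96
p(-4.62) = 133.58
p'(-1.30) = -20.40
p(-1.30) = 21.76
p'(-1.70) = -23.60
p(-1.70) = 30.56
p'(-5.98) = -57.84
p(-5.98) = 204.84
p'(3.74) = 19.92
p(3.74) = 20.55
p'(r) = 8*r - 10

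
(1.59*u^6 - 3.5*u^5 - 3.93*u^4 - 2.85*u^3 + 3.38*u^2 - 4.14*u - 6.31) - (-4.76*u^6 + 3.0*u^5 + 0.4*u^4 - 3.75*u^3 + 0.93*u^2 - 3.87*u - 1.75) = 6.35*u^6 - 6.5*u^5 - 4.33*u^4 + 0.9*u^3 + 2.45*u^2 - 0.27*u - 4.56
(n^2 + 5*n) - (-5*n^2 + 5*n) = 6*n^2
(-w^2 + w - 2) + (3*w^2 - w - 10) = 2*w^2 - 12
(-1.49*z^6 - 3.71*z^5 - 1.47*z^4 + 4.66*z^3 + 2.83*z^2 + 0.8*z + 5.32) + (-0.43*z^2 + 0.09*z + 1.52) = -1.49*z^6 - 3.71*z^5 - 1.47*z^4 + 4.66*z^3 + 2.4*z^2 + 0.89*z + 6.84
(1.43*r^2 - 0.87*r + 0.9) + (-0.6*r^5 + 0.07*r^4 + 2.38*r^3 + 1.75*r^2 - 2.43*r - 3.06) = -0.6*r^5 + 0.07*r^4 + 2.38*r^3 + 3.18*r^2 - 3.3*r - 2.16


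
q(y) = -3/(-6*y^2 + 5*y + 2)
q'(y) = -3*(12*y - 5)/(-6*y^2 + 5*y + 2)^2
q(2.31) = 0.16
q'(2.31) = -0.20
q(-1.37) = 0.19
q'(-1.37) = 0.25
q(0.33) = -1.00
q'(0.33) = 0.35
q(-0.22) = -4.92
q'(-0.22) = 61.68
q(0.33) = -1.00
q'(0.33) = 0.35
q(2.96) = 0.08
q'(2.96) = -0.07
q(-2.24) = 0.08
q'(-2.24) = 0.06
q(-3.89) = 0.03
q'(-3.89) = 0.01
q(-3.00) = 0.04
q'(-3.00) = 0.03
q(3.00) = 0.08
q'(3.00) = -0.07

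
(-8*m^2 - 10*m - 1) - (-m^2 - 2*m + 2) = -7*m^2 - 8*m - 3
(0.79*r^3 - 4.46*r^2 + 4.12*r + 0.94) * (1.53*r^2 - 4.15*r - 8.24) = 1.2087*r^5 - 10.1023*r^4 + 18.303*r^3 + 21.0906*r^2 - 37.8498*r - 7.7456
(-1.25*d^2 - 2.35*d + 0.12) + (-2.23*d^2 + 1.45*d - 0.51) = -3.48*d^2 - 0.9*d - 0.39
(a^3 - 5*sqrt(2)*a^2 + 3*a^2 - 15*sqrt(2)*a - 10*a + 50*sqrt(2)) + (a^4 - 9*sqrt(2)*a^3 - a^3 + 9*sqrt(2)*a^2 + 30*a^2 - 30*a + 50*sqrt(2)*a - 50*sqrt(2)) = a^4 - 9*sqrt(2)*a^3 + 4*sqrt(2)*a^2 + 33*a^2 - 40*a + 35*sqrt(2)*a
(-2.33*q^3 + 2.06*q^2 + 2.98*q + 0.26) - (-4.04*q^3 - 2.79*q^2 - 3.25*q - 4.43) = 1.71*q^3 + 4.85*q^2 + 6.23*q + 4.69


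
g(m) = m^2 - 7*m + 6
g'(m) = 2*m - 7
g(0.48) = 2.87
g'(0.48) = -6.04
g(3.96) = -6.04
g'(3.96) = 0.92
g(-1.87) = 22.59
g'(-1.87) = -10.74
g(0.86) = 0.72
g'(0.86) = -5.28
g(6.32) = 1.70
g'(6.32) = 5.64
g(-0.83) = 12.50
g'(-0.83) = -8.66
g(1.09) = -0.44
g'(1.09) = -4.82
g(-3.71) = 45.73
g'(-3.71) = -14.42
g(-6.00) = 84.00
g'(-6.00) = -19.00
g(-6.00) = 84.00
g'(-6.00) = -19.00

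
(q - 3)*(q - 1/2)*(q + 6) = q^3 + 5*q^2/2 - 39*q/2 + 9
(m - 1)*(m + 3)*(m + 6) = m^3 + 8*m^2 + 9*m - 18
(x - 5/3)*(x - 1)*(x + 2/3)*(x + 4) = x^4 + 2*x^3 - 73*x^2/9 + 2*x/3 + 40/9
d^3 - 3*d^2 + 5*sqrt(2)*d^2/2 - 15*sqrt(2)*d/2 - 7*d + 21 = (d - 3)*(d - sqrt(2))*(d + 7*sqrt(2)/2)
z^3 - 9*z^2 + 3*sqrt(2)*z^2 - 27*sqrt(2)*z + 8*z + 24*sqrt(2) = (z - 8)*(z - 1)*(z + 3*sqrt(2))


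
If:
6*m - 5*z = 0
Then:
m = 5*z/6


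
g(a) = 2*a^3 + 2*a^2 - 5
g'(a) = 6*a^2 + 4*a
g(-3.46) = -63.90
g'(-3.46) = 57.99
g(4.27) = 187.17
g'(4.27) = 126.48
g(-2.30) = -18.75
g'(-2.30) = 22.54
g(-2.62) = -27.24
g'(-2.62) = 30.71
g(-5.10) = -218.28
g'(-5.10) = 135.66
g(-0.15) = -4.96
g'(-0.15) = -0.46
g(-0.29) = -4.88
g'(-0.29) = -0.66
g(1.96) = 17.74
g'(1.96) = 30.89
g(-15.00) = -6305.00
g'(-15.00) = 1290.00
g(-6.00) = -365.00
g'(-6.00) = 192.00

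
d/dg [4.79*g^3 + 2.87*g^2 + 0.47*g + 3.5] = 14.37*g^2 + 5.74*g + 0.47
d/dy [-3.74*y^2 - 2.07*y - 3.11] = -7.48*y - 2.07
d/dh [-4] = 0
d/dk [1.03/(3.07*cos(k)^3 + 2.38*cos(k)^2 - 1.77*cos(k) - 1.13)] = (9.4863*cos(k)^2 + 4.9028*cos(k) - 1.8231)*sin(k)/(3.07*cos(k)^3 + 2.38*cos(k)^2 - 1.77*cos(k) - 1.13)^2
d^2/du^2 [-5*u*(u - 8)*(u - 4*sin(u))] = -20*u^2*sin(u) + 160*u*sin(u) + 80*u*cos(u) - 30*u + 40*sin(u) - 320*cos(u) + 80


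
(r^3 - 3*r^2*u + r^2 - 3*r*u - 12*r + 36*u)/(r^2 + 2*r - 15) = (r^2 - 3*r*u + 4*r - 12*u)/(r + 5)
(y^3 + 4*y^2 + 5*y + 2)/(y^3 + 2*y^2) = 1 + 2/y + y^(-2)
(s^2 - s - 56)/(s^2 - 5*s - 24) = (s + 7)/(s + 3)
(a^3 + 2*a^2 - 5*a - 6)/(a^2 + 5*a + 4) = (a^2 + a - 6)/(a + 4)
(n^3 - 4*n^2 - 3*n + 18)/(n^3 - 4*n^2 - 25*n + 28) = (n^3 - 4*n^2 - 3*n + 18)/(n^3 - 4*n^2 - 25*n + 28)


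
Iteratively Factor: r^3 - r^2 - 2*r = (r + 1)*(r^2 - 2*r) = r*(r + 1)*(r - 2)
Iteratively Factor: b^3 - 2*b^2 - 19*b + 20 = (b + 4)*(b^2 - 6*b + 5) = (b - 1)*(b + 4)*(b - 5)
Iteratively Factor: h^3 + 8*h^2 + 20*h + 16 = (h + 4)*(h^2 + 4*h + 4) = (h + 2)*(h + 4)*(h + 2)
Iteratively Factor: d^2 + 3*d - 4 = (d - 1)*(d + 4)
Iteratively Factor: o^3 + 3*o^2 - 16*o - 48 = (o + 3)*(o^2 - 16) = (o - 4)*(o + 3)*(o + 4)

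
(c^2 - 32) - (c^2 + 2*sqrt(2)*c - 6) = -2*sqrt(2)*c - 26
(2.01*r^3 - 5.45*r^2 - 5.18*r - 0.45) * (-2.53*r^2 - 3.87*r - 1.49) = -5.0853*r^5 + 6.0098*r^4 + 31.202*r^3 + 29.3056*r^2 + 9.4597*r + 0.6705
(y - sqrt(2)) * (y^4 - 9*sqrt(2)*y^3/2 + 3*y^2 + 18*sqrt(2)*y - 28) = y^5 - 11*sqrt(2)*y^4/2 + 12*y^3 + 15*sqrt(2)*y^2 - 64*y + 28*sqrt(2)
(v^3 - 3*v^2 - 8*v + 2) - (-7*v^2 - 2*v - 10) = v^3 + 4*v^2 - 6*v + 12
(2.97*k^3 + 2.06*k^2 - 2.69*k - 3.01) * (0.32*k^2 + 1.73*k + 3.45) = 0.9504*k^5 + 5.7973*k^4 + 12.9495*k^3 + 1.4901*k^2 - 14.4878*k - 10.3845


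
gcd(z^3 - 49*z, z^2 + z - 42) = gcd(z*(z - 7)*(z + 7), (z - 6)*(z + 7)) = z + 7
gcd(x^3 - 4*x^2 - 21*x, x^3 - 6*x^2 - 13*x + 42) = x^2 - 4*x - 21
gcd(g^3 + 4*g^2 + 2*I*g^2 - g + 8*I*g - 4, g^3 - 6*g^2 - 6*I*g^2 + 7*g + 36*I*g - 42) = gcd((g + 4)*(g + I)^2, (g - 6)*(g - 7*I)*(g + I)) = g + I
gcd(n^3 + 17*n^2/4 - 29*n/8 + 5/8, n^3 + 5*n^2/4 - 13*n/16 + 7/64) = n - 1/4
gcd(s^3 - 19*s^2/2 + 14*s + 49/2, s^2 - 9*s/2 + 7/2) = s - 7/2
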